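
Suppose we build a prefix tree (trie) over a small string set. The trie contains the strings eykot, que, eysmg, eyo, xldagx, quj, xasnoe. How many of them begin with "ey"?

3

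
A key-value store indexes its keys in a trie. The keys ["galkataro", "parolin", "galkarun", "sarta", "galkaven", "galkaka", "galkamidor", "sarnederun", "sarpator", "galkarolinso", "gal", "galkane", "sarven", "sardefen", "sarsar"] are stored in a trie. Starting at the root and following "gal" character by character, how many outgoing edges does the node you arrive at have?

1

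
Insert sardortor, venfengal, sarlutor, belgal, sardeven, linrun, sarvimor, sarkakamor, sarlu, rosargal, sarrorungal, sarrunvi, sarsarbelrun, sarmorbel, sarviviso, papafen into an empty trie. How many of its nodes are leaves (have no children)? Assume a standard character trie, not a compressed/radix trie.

15

Leaves are exactly the stored words that no other stored word extends.
Those words: "belgal", "linrun", "papafen", "rosargal", "sardeven", "sardortor", "sarkakamor", "sarlutor", "sarmorbel", "sarrorungal", "sarrunvi", "sarsarbelrun", "sarvimor", "sarviviso", "venfengal"
Leaf count: 15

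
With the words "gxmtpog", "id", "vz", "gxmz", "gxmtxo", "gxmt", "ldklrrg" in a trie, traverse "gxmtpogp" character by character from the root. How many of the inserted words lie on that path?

2

Walk "gxmtpogp" from the root; an end-of-word marker is hit whenever a stored word is a prefix of "gxmtpogp".
Prefixes of the query that are stored words: "gxmt", "gxmtpog"
Count: 2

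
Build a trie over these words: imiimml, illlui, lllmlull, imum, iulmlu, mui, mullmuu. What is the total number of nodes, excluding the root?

35

Trie structure (* marks end of a word):
(root)
├─ i
│  ├─ l
│  │  └─ l
│  │     └─ l
│  │        └─ u
│  │           └─ i *
│  ├─ m
│  │  ├─ i
│  │  │  └─ i
│  │  │     └─ m
│  │  │        └─ m
│  │  │           └─ l *
│  │  └─ u
│  │     └─ m *
│  └─ u
│     └─ l
│        └─ m
│           └─ l
│              └─ u *
├─ l
│  └─ l
│     └─ l
│        └─ m
│           └─ l
│              └─ u
│                 └─ l
│                    └─ l *
└─ m
   └─ u
      ├─ i *
      └─ l
         └─ l
            └─ m
               └─ u
                  └─ u *
Counting every labelled node above: 35.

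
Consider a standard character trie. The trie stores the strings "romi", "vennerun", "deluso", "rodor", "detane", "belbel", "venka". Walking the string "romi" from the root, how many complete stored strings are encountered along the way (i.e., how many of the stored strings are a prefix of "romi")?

Check each prefix of "romi" against the stored set — each match is an end-marker on the path.
Prefixes of the query that are stored words: "romi"
Count: 1

1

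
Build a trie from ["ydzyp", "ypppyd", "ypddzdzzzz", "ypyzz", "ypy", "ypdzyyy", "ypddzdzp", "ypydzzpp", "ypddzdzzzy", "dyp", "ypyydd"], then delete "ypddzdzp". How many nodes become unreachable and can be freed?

A node on "ypddzdzp"'s path can go only if nothing else ends at it or branches off below it.
The suffix "p" (1 node) is used only by "ypddzdzp"; the node for "ypddzdz" still has the child "z", so pruning stops there.
Nodes removed: 1

1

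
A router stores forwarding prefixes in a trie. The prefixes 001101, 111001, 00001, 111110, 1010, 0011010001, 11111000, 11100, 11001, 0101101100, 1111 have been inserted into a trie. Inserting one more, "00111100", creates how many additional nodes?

The longest prefix of "00111100" already in the trie is "0011" (length 4).
New nodes needed: |"00111100"| − 4 = 8 − 4 = 4.

4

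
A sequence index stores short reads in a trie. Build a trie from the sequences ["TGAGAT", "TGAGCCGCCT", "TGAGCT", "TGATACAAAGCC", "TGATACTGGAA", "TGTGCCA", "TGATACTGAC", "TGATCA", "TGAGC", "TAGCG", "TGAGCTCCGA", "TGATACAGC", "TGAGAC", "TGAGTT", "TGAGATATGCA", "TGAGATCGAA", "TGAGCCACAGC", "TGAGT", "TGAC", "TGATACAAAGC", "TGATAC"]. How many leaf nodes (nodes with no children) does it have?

15

A leaf is a node with no children — equivalently, the end of a word that is not a proper prefix of any other stored word.
Those words: "TAGCG", "TGAC", "TGAGAC", "TGAGATATGCA", "TGAGATCGAA", "TGAGCCACAGC", "TGAGCCGCCT", "TGAGCTCCGA", "TGAGTT", "TGATACAAAGCC", "TGATACAGC", "TGATACTGAC", "TGATACTGGAA", "TGATCA", "TGTGCCA"
Leaf count: 15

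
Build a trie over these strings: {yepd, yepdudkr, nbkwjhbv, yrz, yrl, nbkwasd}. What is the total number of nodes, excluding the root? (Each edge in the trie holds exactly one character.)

Insert word by word; a character creates a node only if that edge doesn't already exist:
  "yepd" → 4 new (y, e, p, d)
  "yepdudkr" → prefix "yepd" already present; 4 new (u, d, k, r)
  "nbkwjhbv" → 8 new (n, b, k, w, j, h, b, v)
  "yrz" → prefix "y" already present; 2 new (r, z)
  "yrl" → prefix "yr" already present; 1 new (l)
  "nbkwasd" → prefix "nbkw" already present; 3 new (a, s, d)
Total nodes = 4 + 4 + 8 + 2 + 1 + 3 = 22

22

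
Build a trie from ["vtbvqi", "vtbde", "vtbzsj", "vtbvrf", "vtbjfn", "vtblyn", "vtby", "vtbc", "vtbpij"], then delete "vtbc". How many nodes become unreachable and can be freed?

Walk "vtbc" from the leaf back toward the root, removing each node that no remaining word uses.
The suffix "c" (1 node) is used only by "vtbc"; the node for "vtb" still has the child "v", so pruning stops there.
Nodes removed: 1

1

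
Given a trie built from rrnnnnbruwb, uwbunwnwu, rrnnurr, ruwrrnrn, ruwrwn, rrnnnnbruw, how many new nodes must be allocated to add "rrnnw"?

1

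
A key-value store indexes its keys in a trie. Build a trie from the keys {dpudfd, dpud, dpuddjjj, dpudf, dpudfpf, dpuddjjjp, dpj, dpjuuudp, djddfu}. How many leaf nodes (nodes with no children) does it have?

5

A leaf is a node with no children — equivalently, the end of a word that is not a proper prefix of any other stored word.
Those words: "djddfu", "dpjuuudp", "dpuddjjjp", "dpudfd", "dpudfpf"
Leaf count: 5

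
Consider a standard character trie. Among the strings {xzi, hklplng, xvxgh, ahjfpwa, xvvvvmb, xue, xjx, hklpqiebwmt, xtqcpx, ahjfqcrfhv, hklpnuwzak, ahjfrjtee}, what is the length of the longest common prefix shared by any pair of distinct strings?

Equivalently: take the maximum, over all pairs, of their longest common prefix length.
e.g. "ahjfpwa" and "ahjfqcrfhv" share the prefix "ahjf" of length 4; no pair shares a longer one.
Longest shared-prefix length: 4

4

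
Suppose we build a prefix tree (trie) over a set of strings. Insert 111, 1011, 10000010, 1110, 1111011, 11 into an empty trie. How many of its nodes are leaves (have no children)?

Leaves are exactly the stored words that no other stored word extends.
Those words: "10000010", "1011", "1110", "1111011"
Leaf count: 4

4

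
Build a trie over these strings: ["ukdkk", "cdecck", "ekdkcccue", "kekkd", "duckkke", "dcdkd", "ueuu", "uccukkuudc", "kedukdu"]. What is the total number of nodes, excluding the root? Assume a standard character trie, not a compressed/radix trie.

For each word, the new-node count is its length minus the longest prefix already in the trie:
  "ukdkk" → 5 new (u, k, d, k, k)
  "cdecck" → 6 new (c, d, e, c, c, k)
  "ekdkcccue" → 9 new (e, k, d, k, c, c, c, u, e)
  "kekkd" → 5 new (k, e, k, k, d)
  "duckkke" → 7 new (d, u, c, k, k, k, e)
  "dcdkd" → prefix "d" already present; 4 new (c, d, k, d)
  "ueuu" → prefix "u" already present; 3 new (e, u, u)
  "uccukkuudc" → prefix "u" already present; 9 new (c, c, u, k, k, u, u, d, c)
  "kedukdu" → prefix "ke" already present; 5 new (d, u, k, d, u)
Total nodes = 5 + 6 + 9 + 5 + 7 + 4 + 3 + 9 + 5 = 53

53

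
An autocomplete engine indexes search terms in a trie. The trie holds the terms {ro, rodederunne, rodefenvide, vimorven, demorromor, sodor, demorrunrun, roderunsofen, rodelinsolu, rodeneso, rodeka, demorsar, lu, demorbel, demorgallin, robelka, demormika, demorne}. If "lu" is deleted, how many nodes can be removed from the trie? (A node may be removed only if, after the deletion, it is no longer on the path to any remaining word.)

After clearing the end-marker at "lu", prune upward until reaching a node still needed by another word.
No other word shares any prefix with "lu", so all 2 of its nodes go.
Nodes removed: 2

2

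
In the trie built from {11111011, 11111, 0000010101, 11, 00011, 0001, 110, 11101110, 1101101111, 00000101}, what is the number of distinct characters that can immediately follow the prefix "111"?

2

Walk "111" from the root, arriving at one node.
Distinct next characters after "111": 0, 1.
That node has 2 child edges.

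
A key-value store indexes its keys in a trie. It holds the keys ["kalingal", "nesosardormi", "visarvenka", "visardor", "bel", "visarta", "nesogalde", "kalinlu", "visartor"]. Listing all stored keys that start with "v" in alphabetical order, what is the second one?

Filter for "v…" and sort: "visardor", "visarta", "visartor", "visarvenka"
The 2nd is visarta.

visarta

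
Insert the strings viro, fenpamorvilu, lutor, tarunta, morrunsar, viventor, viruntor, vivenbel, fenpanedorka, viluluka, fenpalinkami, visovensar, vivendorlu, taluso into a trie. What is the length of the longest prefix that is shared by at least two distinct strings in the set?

Equivalently: take the maximum, over all pairs, of their longest common prefix length.
e.g. "fenpalinkami" and "fenpamorvilu" share the prefix "fenpa" of length 5; no pair shares a longer one.
Longest shared-prefix length: 5

5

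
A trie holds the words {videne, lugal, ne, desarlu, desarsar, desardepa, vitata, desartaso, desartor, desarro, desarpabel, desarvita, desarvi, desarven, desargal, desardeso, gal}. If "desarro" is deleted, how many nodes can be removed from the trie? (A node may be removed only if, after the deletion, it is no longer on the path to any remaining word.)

Walk "desarro" from the leaf back toward the root, removing each node that no remaining word uses.
The suffix "ro" (2 nodes) is used only by "desarro"; the node for "desar" still has the child "l", so pruning stops there.
Nodes removed: 2

2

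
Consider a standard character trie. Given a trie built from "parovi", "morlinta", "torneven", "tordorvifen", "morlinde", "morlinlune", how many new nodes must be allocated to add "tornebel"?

3

"torne" is already a path in the trie; the remaining "bel" must be added.
Each of the 3 remaining characters creates one node.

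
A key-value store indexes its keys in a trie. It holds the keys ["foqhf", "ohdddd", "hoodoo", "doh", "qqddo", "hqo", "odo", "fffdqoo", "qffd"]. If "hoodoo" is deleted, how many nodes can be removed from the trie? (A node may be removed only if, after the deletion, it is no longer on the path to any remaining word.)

Walk "hoodoo" from the leaf back toward the root, removing each node that no remaining word uses.
The suffix "oodoo" (5 nodes) is used only by "hoodoo"; the node for "h" still has the child "q", so pruning stops there.
Nodes removed: 5

5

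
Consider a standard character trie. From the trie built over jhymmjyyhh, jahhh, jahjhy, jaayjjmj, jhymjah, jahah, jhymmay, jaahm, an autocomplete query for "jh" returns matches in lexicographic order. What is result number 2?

jhymmay

Filter for "jh…" and sort: "jhymjah", "jhymmay", "jhymmjyyhh"
The 2nd is jhymmay.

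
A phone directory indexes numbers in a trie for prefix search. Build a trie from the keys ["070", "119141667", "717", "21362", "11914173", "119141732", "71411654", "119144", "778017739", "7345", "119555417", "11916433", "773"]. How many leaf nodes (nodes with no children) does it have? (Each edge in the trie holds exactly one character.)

Leaves are exactly the stored words that no other stored word extends.
Those words: "070", "119141667", "119141732", "119144", "11916433", "119555417", "21362", "71411654", "717", "7345", "773", "778017739"
Leaf count: 12

12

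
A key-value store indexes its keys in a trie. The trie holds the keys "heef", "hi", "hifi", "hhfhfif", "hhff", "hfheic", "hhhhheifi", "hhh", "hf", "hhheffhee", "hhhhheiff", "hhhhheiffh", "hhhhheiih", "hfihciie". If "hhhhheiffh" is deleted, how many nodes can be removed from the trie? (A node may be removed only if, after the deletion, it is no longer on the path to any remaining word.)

Walk "hhhhheiffh" from the leaf back toward the root, removing each node that no remaining word uses.
The suffix "h" (1 node) is used only by "hhhhheiffh"; "hhhhheiff" is itself a stored word, so pruning stops there.
Nodes removed: 1

1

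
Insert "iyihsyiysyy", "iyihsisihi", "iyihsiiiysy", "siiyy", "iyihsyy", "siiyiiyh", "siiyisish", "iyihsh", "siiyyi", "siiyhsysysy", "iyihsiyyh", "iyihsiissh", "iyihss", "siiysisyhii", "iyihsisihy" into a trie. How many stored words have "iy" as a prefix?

9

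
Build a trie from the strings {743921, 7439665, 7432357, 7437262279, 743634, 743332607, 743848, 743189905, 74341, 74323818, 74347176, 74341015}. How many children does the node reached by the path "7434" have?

2

The children of the "7434" node are the distinct next characters among strings starting with "7434".
Characters that immediately follow "7434" among the stored strings: {1, 7}.
That node has 2 child edges.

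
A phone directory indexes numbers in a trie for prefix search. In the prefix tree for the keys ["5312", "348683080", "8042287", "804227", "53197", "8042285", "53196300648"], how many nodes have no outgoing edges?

7

A leaf is a node with no children — equivalently, the end of a word that is not a proper prefix of any other stored word.
Those words: "348683080", "5312", "53196300648", "53197", "804227", "8042285", "8042287"
Leaf count: 7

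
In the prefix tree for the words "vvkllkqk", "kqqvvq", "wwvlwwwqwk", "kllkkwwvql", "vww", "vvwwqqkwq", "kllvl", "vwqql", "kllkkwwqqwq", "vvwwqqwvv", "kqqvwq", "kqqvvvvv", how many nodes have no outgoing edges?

A leaf is a node with no children — equivalently, the end of a word that is not a proper prefix of any other stored word.
Those words: "kllkkwwqqwq", "kllkkwwvql", "kllvl", "kqqvvq", "kqqvvvvv", "kqqvwq", "vvkllkqk", "vvwwqqkwq", "vvwwqqwvv", "vwqql", "vww", "wwvlwwwqwk"
Leaf count: 12

12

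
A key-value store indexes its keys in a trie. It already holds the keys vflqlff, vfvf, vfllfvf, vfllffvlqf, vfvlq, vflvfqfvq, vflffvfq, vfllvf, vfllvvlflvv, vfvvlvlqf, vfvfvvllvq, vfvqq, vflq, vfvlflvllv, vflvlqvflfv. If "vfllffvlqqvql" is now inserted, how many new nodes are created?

Walking "vfllffvlqqvql" from the root, the first 9 characters ("vfllffvlq") follow existing edges; "q" is the first miss.
So 13 − 9 = 4 new nodes.

4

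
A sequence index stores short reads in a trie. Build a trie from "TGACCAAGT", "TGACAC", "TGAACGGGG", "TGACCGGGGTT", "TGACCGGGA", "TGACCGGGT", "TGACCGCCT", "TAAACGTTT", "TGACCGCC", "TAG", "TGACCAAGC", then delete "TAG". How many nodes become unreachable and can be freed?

Walk "TAG" from the leaf back toward the root, removing each node that no remaining word uses.
The suffix "G" (1 node) is used only by "TAG"; the node for "TA" still has the child "A", so pruning stops there.
Nodes removed: 1

1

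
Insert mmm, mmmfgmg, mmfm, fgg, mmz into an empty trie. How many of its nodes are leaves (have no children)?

4

A leaf is a node with no children — equivalently, the end of a word that is not a proper prefix of any other stored word.
Those words: "fgg", "mmfm", "mmmfgmg", "mmz"
Leaf count: 4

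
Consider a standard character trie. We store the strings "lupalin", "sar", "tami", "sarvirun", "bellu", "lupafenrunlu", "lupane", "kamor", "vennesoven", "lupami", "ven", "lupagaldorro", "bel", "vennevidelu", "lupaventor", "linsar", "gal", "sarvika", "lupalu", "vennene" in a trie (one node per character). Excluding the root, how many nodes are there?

84

For each word, the new-node count is its length minus the longest prefix already in the trie:
  "lupalin" → 7 new (l, u, p, a, l, i, n)
  "sar" → 3 new (s, a, r)
  "tami" → 4 new (t, a, m, i)
  "sarvirun" → prefix "sar" already present; 5 new (v, i, r, u, n)
  "bellu" → 5 new (b, e, l, l, u)
  "lupafenrunlu" → prefix "lupa" already present; 8 new (f, e, n, r, u, n, l, u)
  "lupane" → prefix "lupa" already present; 2 new (n, e)
  "kamor" → 5 new (k, a, m, o, r)
  "vennesoven" → 10 new (v, e, n, n, e, s, o, v, e, n)
  "lupami" → prefix "lupa" already present; 2 new (m, i)
  "ven" → prefix "ven" already present; 0 new (none)
  "lupagaldorro" → prefix "lupa" already present; 8 new (g, a, l, d, o, r, r, o)
  "bel" → prefix "bel" already present; 0 new (none)
  "vennevidelu" → prefix "venne" already present; 6 new (v, i, d, e, l, u)
  "lupaventor" → prefix "lupa" already present; 6 new (v, e, n, t, o, r)
  "linsar" → prefix "l" already present; 5 new (i, n, s, a, r)
  "gal" → 3 new (g, a, l)
  "sarvika" → prefix "sarvi" already present; 2 new (k, a)
  "lupalu" → prefix "lupal" already present; 1 new (u)
  "vennene" → prefix "venne" already present; 2 new (n, e)
Total nodes = 7 + 3 + 4 + 5 + 5 + 8 + 2 + 5 + 10 + 2 + 0 + 8 + 0 + 6 + 6 + 5 + 3 + 2 + 1 + 2 = 84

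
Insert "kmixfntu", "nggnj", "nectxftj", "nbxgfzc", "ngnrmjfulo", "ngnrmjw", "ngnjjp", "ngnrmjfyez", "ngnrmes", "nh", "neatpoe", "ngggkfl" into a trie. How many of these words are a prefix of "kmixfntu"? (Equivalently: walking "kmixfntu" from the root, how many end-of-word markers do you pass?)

1

Check each prefix of "kmixfntu" against the stored set — each match is an end-marker on the path.
Prefixes of the query that are stored words: "kmixfntu"
Count: 1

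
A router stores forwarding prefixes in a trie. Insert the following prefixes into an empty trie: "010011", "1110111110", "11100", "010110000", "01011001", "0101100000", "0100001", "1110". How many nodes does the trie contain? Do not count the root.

28

Trie structure (* marks end of a word):
(root)
├─ 0
│  └─ 1
│     └─ 0
│        ├─ 0
│        │  ├─ 0
│        │  │  └─ 0
│        │  │     └─ 1 *
│        │  └─ 1
│        │     └─ 1 *
│        └─ 1
│           └─ 1
│              └─ 0
│                 └─ 0
│                    ├─ 0
│                    │  └─ 0 *
│                    │     └─ 0 *
│                    └─ 1 *
└─ 1
   └─ 1
      └─ 1
         └─ 0 *
            ├─ 0 *
            └─ 1
               └─ 1
                  └─ 1
                     └─ 1
                        └─ 1
                           └─ 0 *
Counting every labelled node above: 28.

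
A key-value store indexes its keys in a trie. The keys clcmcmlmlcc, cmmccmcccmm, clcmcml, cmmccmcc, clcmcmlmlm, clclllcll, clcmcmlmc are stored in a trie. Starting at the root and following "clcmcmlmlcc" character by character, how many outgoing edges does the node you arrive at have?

0

The children of the "clcmcmlmlcc" node are the distinct next characters among strings starting with "clcmcmlmlcc".
No stored string extends past "clcmcmlmlcc".
That node has 0 child edges.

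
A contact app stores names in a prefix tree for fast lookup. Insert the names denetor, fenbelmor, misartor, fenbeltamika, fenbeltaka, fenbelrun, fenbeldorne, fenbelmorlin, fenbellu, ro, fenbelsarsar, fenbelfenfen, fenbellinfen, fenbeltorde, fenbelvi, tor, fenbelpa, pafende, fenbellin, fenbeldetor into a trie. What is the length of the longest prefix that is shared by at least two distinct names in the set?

9

Look for the deepest trie node that still has at least two words in its subtree.
e.g. "fenbellin" and "fenbellinfen" share the prefix "fenbellin" of length 9; no pair shares a longer one.
Longest shared-prefix length: 9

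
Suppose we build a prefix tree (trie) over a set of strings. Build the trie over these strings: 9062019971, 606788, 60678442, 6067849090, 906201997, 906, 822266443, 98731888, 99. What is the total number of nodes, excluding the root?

40

Trace insertions, counting only characters that open a new branch:
  "9062019971" → 10 new (9, 0, 6, 2, 0, 1, 9, 9, 7, 1)
  "606788" → 6 new (6, 0, 6, 7, 8, 8)
  "60678442" → prefix "60678" already present; 3 new (4, 4, 2)
  "6067849090" → prefix "606784" already present; 4 new (9, 0, 9, 0)
  "906201997" → prefix "906201997" already present; 0 new (none)
  "906" → prefix "906" already present; 0 new (none)
  "822266443" → 9 new (8, 2, 2, 2, 6, 6, 4, 4, 3)
  "98731888" → prefix "9" already present; 7 new (8, 7, 3, 1, 8, 8, 8)
  "99" → prefix "9" already present; 1 new (9)
Total nodes = 10 + 6 + 3 + 4 + 0 + 0 + 9 + 7 + 1 = 40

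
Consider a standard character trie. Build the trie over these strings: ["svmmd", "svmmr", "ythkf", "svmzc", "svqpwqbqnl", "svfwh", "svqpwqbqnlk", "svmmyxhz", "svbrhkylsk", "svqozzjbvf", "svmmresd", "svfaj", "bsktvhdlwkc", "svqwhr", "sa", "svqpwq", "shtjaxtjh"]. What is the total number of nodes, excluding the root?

Count nodes per top-level branch (shared prefixes stored once):
  'b'-branch (bsktvhdlwkc): 11 nodes
  's'-branch (sa, shtjaxtjh, svbrhkylsk, svfaj, svfwh, svmmd, svmmr, svmmresd, svmmyxhz, svmzc, svqozzjbvf, svqpwq, svqpwqbqnl, svqpwqbqnlk, svqwhr): 56 nodes
  'y'-branch (ythkf): 5 nodes
Sum: 72

72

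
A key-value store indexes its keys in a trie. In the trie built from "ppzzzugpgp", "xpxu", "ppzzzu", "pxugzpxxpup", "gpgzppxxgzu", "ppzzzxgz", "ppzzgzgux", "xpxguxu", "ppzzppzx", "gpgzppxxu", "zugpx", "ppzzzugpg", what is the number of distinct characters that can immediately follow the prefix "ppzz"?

Follow the path "ppzz" to its node, then look at its outgoing edges.
Distinct next characters after "ppzz": g, p, z.
That node has 3 child edges.

3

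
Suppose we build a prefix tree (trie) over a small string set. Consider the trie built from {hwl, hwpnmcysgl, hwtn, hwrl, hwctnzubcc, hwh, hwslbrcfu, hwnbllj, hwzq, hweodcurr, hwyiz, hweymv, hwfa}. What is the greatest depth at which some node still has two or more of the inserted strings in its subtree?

Look for the deepest trie node that still has at least two words in its subtree.
e.g. "hweodcurr" and "hweymv" share the prefix "hwe" of length 3; no pair shares a longer one.
Longest shared-prefix length: 3

3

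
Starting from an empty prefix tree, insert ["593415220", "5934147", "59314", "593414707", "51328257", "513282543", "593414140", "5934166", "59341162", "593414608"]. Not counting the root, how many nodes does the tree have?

Trie structure (* marks end of a word):
(root)
└─ 5
   ├─ 1
   │  └─ 3
   │     └─ 2
   │        └─ 8
   │           └─ 2
   │              └─ 5
   │                 ├─ 4
   │                 │  └─ 3 *
   │                 └─ 7 *
   └─ 9
      └─ 3
         ├─ 1
         │  └─ 4 *
         └─ 4
            └─ 1
               ├─ 1
               │  └─ 6
               │     └─ 2 *
               ├─ 4
               │  ├─ 1
               │  │  └─ 4
               │  │     └─ 0 *
               │  ├─ 6
               │  │  └─ 0
               │  │     └─ 8 *
               │  └─ 7 *
               │     └─ 0
               │        └─ 7 *
               ├─ 5
               │  └─ 2
               │     └─ 2
               │        └─ 0 *
               └─ 6
                  └─ 6 *
Counting every labelled node above: 35.

35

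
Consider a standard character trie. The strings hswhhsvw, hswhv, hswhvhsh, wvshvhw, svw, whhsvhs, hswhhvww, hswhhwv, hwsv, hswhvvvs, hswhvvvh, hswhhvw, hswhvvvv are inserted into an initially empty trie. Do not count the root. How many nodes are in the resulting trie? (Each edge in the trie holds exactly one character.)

For each word, the new-node count is its length minus the longest prefix already in the trie:
  "hswhhsvw" → 8 new (h, s, w, h, h, s, v, w)
  "hswhv" → prefix "hswh" already present; 1 new (v)
  "hswhvhsh" → prefix "hswhv" already present; 3 new (h, s, h)
  "wvshvhw" → 7 new (w, v, s, h, v, h, w)
  "svw" → 3 new (s, v, w)
  "whhsvhs" → prefix "w" already present; 6 new (h, h, s, v, h, s)
  "hswhhvww" → prefix "hswhh" already present; 3 new (v, w, w)
  "hswhhwv" → prefix "hswhh" already present; 2 new (w, v)
  "hwsv" → prefix "h" already present; 3 new (w, s, v)
  "hswhvvvs" → prefix "hswhv" already present; 3 new (v, v, s)
  "hswhvvvh" → prefix "hswhvvv" already present; 1 new (h)
  "hswhhvw" → prefix "hswhhvw" already present; 0 new (none)
  "hswhvvvv" → prefix "hswhvvv" already present; 1 new (v)
Total nodes = 8 + 1 + 3 + 7 + 3 + 6 + 3 + 2 + 3 + 3 + 1 + 0 + 1 = 41

41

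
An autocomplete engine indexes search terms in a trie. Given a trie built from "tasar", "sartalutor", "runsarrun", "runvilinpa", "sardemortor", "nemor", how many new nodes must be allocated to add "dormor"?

6

Nothing in the trie begins with "d"; the whole of "dormor" is new.
6 − 0 = 6 new nodes.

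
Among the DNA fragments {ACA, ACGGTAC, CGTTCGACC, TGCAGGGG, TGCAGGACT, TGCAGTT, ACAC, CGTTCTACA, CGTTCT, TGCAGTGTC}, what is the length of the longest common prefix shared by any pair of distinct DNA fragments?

Equivalently: take the maximum, over all pairs, of their longest common prefix length.
"CGTTCT" and "CGTTCTACA" agree on "CGTTCT" (6 characters) before diverging; nothing deeper is shared.
Longest shared-prefix length: 6

6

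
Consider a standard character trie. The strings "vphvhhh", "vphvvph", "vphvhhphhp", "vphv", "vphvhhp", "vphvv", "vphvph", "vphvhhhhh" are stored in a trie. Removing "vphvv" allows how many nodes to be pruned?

0

After clearing the end-marker at "vphvv", prune upward until reaching a node still needed by another word.
Every node on "vphvv" is still needed (e.g. by "vphvvph"), so nothing is freed.
Nodes removed: 0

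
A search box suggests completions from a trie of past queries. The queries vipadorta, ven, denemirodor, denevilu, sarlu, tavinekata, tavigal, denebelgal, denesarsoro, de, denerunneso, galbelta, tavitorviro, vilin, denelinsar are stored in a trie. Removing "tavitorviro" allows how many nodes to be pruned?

7

A node on "tavitorviro"'s path can go only if nothing else ends at it or branches off below it.
The suffix "torviro" (7 nodes) is used only by "tavitorviro"; the node for "tavi" still has the child "n", so pruning stops there.
Nodes removed: 7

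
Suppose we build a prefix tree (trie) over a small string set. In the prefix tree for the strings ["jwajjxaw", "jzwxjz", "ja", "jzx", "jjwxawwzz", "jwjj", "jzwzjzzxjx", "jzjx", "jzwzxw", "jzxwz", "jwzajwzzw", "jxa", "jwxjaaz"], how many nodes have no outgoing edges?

Leaves are exactly the stored words that no other stored word extends.
Those words: "ja", "jjwxawwzz", "jwajjxaw", "jwjj", "jwxjaaz", "jwzajwzzw", "jxa", "jzjx", "jzwxjz", "jzwzjzzxjx", "jzwzxw", "jzxwz"
Leaf count: 12

12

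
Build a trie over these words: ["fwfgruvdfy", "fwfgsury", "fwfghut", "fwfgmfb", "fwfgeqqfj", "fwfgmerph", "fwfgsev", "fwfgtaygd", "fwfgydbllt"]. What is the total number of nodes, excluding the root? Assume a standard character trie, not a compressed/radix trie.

42

Insert word by word; a character creates a node only if that edge doesn't already exist:
  "fwfgruvdfy" → 10 new (f, w, f, g, r, u, v, d, f, y)
  "fwfgsury" → prefix "fwfg" already present; 4 new (s, u, r, y)
  "fwfghut" → prefix "fwfg" already present; 3 new (h, u, t)
  "fwfgmfb" → prefix "fwfg" already present; 3 new (m, f, b)
  "fwfgeqqfj" → prefix "fwfg" already present; 5 new (e, q, q, f, j)
  "fwfgmerph" → prefix "fwfgm" already present; 4 new (e, r, p, h)
  "fwfgsev" → prefix "fwfgs" already present; 2 new (e, v)
  "fwfgtaygd" → prefix "fwfg" already present; 5 new (t, a, y, g, d)
  "fwfgydbllt" → prefix "fwfg" already present; 6 new (y, d, b, l, l, t)
Total nodes = 10 + 4 + 3 + 3 + 5 + 4 + 2 + 5 + 6 = 42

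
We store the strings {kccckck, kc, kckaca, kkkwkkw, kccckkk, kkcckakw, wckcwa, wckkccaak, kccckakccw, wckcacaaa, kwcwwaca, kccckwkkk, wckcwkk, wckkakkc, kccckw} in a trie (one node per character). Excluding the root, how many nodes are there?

64

Count nodes per top-level branch (shared prefixes stored once):
  'k'-branch (kc, kccckakccw, kccckck, kccckkk, kccckw, kccckwkkk, kckaca, kkcckakw, kkkwkkw, kwcwwaca): 41 nodes
  'w'-branch (wckcacaaa, wckcwa, wckcwkk, wckkakkc, wckkccaak): 23 nodes
Sum: 64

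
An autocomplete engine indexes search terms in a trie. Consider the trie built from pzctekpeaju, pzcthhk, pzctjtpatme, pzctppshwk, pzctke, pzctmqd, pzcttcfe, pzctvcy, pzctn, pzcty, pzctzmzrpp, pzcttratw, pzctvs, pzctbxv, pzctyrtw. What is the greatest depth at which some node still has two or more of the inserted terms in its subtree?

5

Equivalently: take the maximum, over all pairs, of their longest common prefix length.
e.g. "pzcttcfe" and "pzcttratw" share the prefix "pzctt" of length 5; no pair shares a longer one.
Longest shared-prefix length: 5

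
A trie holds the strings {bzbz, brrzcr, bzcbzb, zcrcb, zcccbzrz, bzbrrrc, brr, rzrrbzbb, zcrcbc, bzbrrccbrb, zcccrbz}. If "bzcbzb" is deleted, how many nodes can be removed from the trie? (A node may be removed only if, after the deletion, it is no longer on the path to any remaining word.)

4

Walk "bzcbzb" from the leaf back toward the root, removing each node that no remaining word uses.
The suffix "cbzb" (4 nodes) is used only by "bzcbzb"; the node for "bz" still has the child "b", so pruning stops there.
Nodes removed: 4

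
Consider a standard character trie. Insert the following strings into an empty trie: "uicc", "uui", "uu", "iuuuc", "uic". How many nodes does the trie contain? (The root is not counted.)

11

Trie structure (* marks end of a word):
(root)
├─ i
│  └─ u
│     └─ u
│        └─ u
│           └─ c *
└─ u
   ├─ i
   │  └─ c *
   │     └─ c *
   └─ u *
      └─ i *
Counting every labelled node above: 11.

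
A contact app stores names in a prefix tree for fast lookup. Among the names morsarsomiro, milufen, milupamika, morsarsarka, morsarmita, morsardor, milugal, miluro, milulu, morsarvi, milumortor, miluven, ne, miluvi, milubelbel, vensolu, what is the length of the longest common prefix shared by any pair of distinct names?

Look for the deepest trie node that still has at least two words in its subtree.
"morsarsarka" and "morsarsomiro" agree on "morsars" (7 characters) before diverging; nothing deeper is shared.
Longest shared-prefix length: 7

7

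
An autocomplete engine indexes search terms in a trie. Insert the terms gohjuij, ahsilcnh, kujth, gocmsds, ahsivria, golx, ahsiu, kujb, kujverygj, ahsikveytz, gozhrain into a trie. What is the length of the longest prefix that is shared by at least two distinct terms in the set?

Equivalently: take the maximum, over all pairs, of their longest common prefix length.
"ahsikveytz" and "ahsilcnh" agree on "ahsi" (4 characters) before diverging; nothing deeper is shared.
Longest shared-prefix length: 4

4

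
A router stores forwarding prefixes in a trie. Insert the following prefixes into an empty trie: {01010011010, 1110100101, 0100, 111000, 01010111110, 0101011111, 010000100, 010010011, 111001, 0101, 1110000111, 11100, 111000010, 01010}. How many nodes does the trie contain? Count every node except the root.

Trace insertions, counting only characters that open a new branch:
  "01010011010" → 11 new (0, 1, 0, 1, 0, 0, 1, 1, 0, 1, 0)
  "1110100101" → 10 new (1, 1, 1, 0, 1, 0, 0, 1, 0, 1)
  "0100" → prefix "010" already present; 1 new (0)
  "111000" → prefix "1110" already present; 2 new (0, 0)
  "01010111110" → prefix "01010" already present; 6 new (1, 1, 1, 1, 1, 0)
  "0101011111" → prefix "0101011111" already present; 0 new (none)
  "010000100" → prefix "0100" already present; 5 new (0, 0, 1, 0, 0)
  "010010011" → prefix "0100" already present; 5 new (1, 0, 0, 1, 1)
  "111001" → prefix "11100" already present; 1 new (1)
  "0101" → prefix "0101" already present; 0 new (none)
  "1110000111" → prefix "111000" already present; 4 new (0, 1, 1, 1)
  "11100" → prefix "11100" already present; 0 new (none)
  "111000010" → prefix "11100001" already present; 1 new (0)
  "01010" → prefix "01010" already present; 0 new (none)
Total nodes = 11 + 10 + 1 + 2 + 6 + 0 + 5 + 5 + 1 + 0 + 4 + 0 + 1 + 0 = 46

46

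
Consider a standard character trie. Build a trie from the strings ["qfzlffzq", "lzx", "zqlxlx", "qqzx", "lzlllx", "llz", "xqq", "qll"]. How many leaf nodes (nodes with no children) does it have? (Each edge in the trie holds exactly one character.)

Leaves are exactly the stored words that no other stored word extends.
Those words: "llz", "lzlllx", "lzx", "qfzlffzq", "qll", "qqzx", "xqq", "zqlxlx"
Leaf count: 8

8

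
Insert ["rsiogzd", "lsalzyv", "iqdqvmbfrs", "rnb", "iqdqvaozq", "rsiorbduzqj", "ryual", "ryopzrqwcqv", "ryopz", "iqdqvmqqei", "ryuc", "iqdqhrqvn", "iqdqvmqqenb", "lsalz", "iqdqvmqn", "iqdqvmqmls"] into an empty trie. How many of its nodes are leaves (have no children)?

Leaves are exactly the stored words that no other stored word extends.
Those words: "iqdqhrqvn", "iqdqvaozq", "iqdqvmbfrs", "iqdqvmqmls", "iqdqvmqn", "iqdqvmqqei", "iqdqvmqqenb", "lsalzyv", "rnb", "rsiogzd", "rsiorbduzqj", "ryopzrqwcqv", "ryual", "ryuc"
Leaf count: 14

14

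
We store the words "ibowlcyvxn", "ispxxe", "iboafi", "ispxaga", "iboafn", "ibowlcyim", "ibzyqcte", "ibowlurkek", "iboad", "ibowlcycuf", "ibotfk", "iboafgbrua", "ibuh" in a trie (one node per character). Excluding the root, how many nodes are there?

Insert word by word; a character creates a node only if that edge doesn't already exist:
  "ibowlcyvxn" → 10 new (i, b, o, w, l, c, y, v, x, n)
  "ispxxe" → prefix "i" already present; 5 new (s, p, x, x, e)
  "iboafi" → prefix "ibo" already present; 3 new (a, f, i)
  "ispxaga" → prefix "ispx" already present; 3 new (a, g, a)
  "iboafn" → prefix "iboaf" already present; 1 new (n)
  "ibowlcyim" → prefix "ibowlcy" already present; 2 new (i, m)
  "ibzyqcte" → prefix "ib" already present; 6 new (z, y, q, c, t, e)
  "ibowlurkek" → prefix "ibowl" already present; 5 new (u, r, k, e, k)
  "iboad" → prefix "iboa" already present; 1 new (d)
  "ibowlcycuf" → prefix "ibowlcy" already present; 3 new (c, u, f)
  "ibotfk" → prefix "ibo" already present; 3 new (t, f, k)
  "iboafgbrua" → prefix "iboaf" already present; 5 new (g, b, r, u, a)
  "ibuh" → prefix "ib" already present; 2 new (u, h)
Total nodes = 10 + 5 + 3 + 3 + 1 + 2 + 6 + 5 + 1 + 3 + 3 + 5 + 2 = 49

49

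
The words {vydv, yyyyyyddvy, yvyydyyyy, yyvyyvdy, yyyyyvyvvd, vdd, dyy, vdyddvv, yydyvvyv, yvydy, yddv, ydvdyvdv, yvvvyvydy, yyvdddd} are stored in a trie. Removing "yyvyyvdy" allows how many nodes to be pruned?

Walk "yyvyyvdy" from the leaf back toward the root, removing each node that no remaining word uses.
The suffix "yyvdy" (5 nodes) is used only by "yyvyyvdy"; the node for "yyv" still has the child "d", so pruning stops there.
Nodes removed: 5

5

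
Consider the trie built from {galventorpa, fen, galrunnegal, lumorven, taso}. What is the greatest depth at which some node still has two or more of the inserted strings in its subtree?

3

Equivalently: take the maximum, over all pairs, of their longest common prefix length.
e.g. "galrunnegal" and "galventorpa" share the prefix "gal" of length 3; no pair shares a longer one.
Longest shared-prefix length: 3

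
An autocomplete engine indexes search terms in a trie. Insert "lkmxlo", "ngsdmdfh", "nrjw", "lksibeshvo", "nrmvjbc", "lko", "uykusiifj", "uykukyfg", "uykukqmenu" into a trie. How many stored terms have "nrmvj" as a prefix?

1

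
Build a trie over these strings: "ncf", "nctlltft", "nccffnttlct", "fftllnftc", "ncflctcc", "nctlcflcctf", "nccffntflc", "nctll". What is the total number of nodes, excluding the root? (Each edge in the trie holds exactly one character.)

42

Insert word by word; a character creates a node only if that edge doesn't already exist:
  "ncf" → 3 new (n, c, f)
  "nctlltft" → prefix "nc" already present; 6 new (t, l, l, t, f, t)
  "nccffnttlct" → prefix "nc" already present; 9 new (c, f, f, n, t, t, l, c, t)
  "fftllnftc" → 9 new (f, f, t, l, l, n, f, t, c)
  "ncflctcc" → prefix "ncf" already present; 5 new (l, c, t, c, c)
  "nctlcflcctf" → prefix "nctl" already present; 7 new (c, f, l, c, c, t, f)
  "nccffntflc" → prefix "nccffnt" already present; 3 new (f, l, c)
  "nctll" → prefix "nctll" already present; 0 new (none)
Total nodes = 3 + 6 + 9 + 9 + 5 + 7 + 3 + 0 = 42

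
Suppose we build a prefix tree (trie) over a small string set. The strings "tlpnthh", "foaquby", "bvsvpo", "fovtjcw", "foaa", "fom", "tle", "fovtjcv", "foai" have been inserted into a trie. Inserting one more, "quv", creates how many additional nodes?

"quv" shares no prefix with any stored word, so all 3 characters open new nodes.
3 − 0 = 3 new nodes.

3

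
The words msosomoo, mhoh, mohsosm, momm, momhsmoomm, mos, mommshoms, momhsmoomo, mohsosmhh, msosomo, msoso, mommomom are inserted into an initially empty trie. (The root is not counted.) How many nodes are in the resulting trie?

39

Insert word by word; a character creates a node only if that edge doesn't already exist:
  "msosomoo" → 8 new (m, s, o, s, o, m, o, o)
  "mhoh" → prefix "m" already present; 3 new (h, o, h)
  "mohsosm" → prefix "m" already present; 6 new (o, h, s, o, s, m)
  "momm" → prefix "mo" already present; 2 new (m, m)
  "momhsmoomm" → prefix "mom" already present; 7 new (h, s, m, o, o, m, m)
  "mos" → prefix "mo" already present; 1 new (s)
  "mommshoms" → prefix "momm" already present; 5 new (s, h, o, m, s)
  "momhsmoomo" → prefix "momhsmoom" already present; 1 new (o)
  "mohsosmhh" → prefix "mohsosm" already present; 2 new (h, h)
  "msosomo" → prefix "msosomo" already present; 0 new (none)
  "msoso" → prefix "msoso" already present; 0 new (none)
  "mommomom" → prefix "momm" already present; 4 new (o, m, o, m)
Total nodes = 8 + 3 + 6 + 2 + 7 + 1 + 5 + 1 + 2 + 0 + 0 + 4 = 39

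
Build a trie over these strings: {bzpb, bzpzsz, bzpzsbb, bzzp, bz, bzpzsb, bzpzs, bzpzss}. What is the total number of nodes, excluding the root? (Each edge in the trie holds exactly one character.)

Count nodes per top-level branch (shared prefixes stored once):
  'b'-branch (bz, bzpb, bzpzs, bzpzsb, bzpzsbb, bzpzss, bzpzsz, bzzp): 12 nodes
Sum: 12

12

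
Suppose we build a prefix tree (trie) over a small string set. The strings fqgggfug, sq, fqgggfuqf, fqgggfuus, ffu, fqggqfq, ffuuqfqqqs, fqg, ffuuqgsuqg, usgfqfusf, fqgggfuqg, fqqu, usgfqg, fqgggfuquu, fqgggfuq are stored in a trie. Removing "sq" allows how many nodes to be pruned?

2

A node on "sq"'s path can go only if nothing else ends at it or branches off below it.
No other word shares any prefix with "sq", so all 2 of its nodes go.
Nodes removed: 2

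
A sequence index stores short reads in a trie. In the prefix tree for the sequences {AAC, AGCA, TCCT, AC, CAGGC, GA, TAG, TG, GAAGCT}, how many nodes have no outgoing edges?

8

Leaves are exactly the stored words that no other stored word extends.
Those words: "AAC", "AC", "AGCA", "CAGGC", "GAAGCT", "TAG", "TCCT", "TG"
Leaf count: 8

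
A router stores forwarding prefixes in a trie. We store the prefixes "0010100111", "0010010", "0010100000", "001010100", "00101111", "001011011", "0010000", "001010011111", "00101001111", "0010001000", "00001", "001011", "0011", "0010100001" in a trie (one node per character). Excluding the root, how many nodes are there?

38

Count nodes per top-level branch (shared prefixes stored once):
  '0'-branch (00001, 0010000, 0010001000, 0010010, 0010100000, 0010100001, 0010100111, 00101001111, 001010011111, 001010100, 001011, 001011011, 00101111, 0011): 38 nodes
Sum: 38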